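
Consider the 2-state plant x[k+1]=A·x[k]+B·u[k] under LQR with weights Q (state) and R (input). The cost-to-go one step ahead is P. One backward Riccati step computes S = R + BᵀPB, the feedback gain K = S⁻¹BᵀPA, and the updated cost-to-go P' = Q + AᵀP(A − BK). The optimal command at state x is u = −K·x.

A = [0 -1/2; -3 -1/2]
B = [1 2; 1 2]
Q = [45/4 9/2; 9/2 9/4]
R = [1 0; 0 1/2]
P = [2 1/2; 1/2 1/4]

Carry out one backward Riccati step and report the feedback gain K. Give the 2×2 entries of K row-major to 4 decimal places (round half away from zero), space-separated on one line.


BᵀP = [2.5000 0.7500; 5.0000 1.5000]
S = R + BᵀPB = [1 0; 0 1/2] + [3.2500 6.5000; 6.5000 13.0000] = [4.2500 6.5000; 6.5000 13.5000]
BᵀPA = [-2.2500 -1.6250; -4.5000 -3.2500]
K = S⁻¹·BᵀPA = [-0.0744 -0.0537; -0.2975 -0.2149]
A−BK = [0.6694 -0.0165; -2.3306 -0.0165]
AᵀP(A−BK) = [0.7438 0.0372; 0.0372 0.0269]
P' = Q + AᵀP(A−BK) = [11.9938 4.5372; 4.5372 2.2769]
tr(P') = 14.2707

-0.0744 -0.0537 -0.2975 -0.2149


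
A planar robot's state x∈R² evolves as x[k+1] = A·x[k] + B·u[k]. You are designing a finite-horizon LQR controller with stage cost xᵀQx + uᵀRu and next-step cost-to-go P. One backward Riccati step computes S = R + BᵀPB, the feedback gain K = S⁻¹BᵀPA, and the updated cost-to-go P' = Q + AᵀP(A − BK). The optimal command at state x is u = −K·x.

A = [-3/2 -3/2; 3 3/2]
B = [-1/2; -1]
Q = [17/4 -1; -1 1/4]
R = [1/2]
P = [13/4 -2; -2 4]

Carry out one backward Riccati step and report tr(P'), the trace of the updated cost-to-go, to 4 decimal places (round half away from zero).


BᵀP = [0.3750 -3.0000]
S = R + BᵀPB = [1/2] + [2.8125] = [3.3125]
BᵀPA = [-9.5625 -5.0625]
K = S⁻¹·BᵀPA = [-2.8868 -1.5283]
A−BK = [-2.9434 -2.2642; 0.1132 -0.0283]
AᵀP(A−BK) = [33.7075 24.1981; 24.1981 17.5755]
P' = Q + AᵀP(A−BK) = [37.9575 23.1981; 23.1981 17.8255]
tr(P') = 55.7830

55.7830


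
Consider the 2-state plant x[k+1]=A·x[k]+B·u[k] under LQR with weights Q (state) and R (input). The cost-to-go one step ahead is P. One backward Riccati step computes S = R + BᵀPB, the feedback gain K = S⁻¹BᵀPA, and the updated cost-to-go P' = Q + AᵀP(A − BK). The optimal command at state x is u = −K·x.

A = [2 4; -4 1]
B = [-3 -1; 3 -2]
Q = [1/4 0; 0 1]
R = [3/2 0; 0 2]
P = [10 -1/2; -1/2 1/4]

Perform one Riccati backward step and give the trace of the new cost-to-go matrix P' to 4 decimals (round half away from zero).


6.6846

BᵀP = [-31.5000 2.2500; -9.0000 0.0000]
S = R + BᵀPB = [3/2 0; 0 2] + [101.2500 27.0000; 27.0000 9.0000] = [102.7500 27.0000; 27.0000 11.0000]
BᵀPA = [-72.0000 -123.7500; -18.0000 -36.0000]
K = S⁻¹·BᵀPA = [-0.7626 -0.9701; 0.2355 -0.8916]
A−BK = [-0.0523 0.1981; -1.2411 2.1271]
AᵀP(A−BK) = [1.3308 0.1047; 0.1047 4.1037]
P' = Q + AᵀP(A−BK) = [1.5808 0.1047; 0.1047 5.1037]
tr(P') = 6.6846


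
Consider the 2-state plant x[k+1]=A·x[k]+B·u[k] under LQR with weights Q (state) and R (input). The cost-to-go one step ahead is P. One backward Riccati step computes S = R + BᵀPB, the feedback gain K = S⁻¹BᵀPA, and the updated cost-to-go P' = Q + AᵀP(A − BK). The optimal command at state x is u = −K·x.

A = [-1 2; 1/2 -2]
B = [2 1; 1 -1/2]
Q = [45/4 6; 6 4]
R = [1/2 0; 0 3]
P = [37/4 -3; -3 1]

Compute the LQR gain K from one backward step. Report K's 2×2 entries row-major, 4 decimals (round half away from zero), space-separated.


-0.6225 1.4121 -0.0836 0.1988

BᵀP = [15.5000 -5.0000; 10.7500 -3.5000]
S = R + BᵀPB = [1/2 0; 0 3] + [26.0000 18.0000; 18.0000 12.5000] = [26.5000 18.0000; 18.0000 15.5000]
BᵀPA = [-18.0000 41.0000; -12.5000 28.5000]
K = S⁻¹·BᵀPA = [-0.6225 1.4121; -0.0836 0.1988]
A−BK = [0.3285 -1.0231; 1.0807 -3.3127]
AᵀP(A−BK) = [0.2507 -0.5965; -0.5965 1.4366]
P' = Q + AᵀP(A−BK) = [11.5007 5.4035; 5.4035 5.4366]
tr(P') = 16.9373


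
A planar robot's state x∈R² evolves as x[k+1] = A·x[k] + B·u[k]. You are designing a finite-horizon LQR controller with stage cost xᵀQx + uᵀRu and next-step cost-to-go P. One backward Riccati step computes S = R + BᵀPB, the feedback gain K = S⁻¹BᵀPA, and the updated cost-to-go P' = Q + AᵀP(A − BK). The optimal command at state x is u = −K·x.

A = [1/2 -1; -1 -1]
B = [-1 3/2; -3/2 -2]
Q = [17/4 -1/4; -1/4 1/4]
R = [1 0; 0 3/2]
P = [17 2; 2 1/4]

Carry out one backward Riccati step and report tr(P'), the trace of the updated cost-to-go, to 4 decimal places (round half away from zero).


BᵀP = [-20.0000 -2.3750; 21.5000 2.5000]
S = R + BᵀPB = [1 0; 0 3/2] + [23.5625 -25.2500; -25.2500 27.2500] = [24.5625 -25.2500; -25.2500 28.7500]
BᵀPA = [-7.6250 22.3750; 8.2500 -24.0000]
K = S⁻¹·BᵀPA = [-0.1590 0.5434; 0.1473 -0.3575]
A−BK = [0.1200 0.0797; -0.9437 -0.9000]
AᵀP(A−BK) = [0.0723 -0.1569; -0.1569 0.5106]
P' = Q + AᵀP(A−BK) = [4.3223 -0.4069; -0.4069 0.7606]
tr(P') = 5.0829

5.0829


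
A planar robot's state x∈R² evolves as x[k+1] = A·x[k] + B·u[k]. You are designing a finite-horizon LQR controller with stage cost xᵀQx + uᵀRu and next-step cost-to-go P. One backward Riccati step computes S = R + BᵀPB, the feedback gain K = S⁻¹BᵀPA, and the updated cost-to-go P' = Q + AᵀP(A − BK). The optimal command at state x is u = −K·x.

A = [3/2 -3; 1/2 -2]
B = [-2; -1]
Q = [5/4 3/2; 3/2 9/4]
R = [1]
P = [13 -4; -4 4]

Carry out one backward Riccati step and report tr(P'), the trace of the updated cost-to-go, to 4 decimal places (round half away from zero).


BᵀP = [-22.0000 4.0000]
S = R + BᵀPB = [1] + [40.0000] = [41.0000]
BᵀPA = [-31.0000 58.0000]
K = S⁻¹·BᵀPA = [-0.7561 1.4146]
A−BK = [-0.0122 -0.1707; -0.2561 -0.5854]
AᵀP(A−BK) = [0.8110 -0.6463; -0.6463 2.9512]
P' = Q + AᵀP(A−BK) = [2.0610 0.8537; 0.8537 5.2012]
tr(P') = 7.2622

7.2622


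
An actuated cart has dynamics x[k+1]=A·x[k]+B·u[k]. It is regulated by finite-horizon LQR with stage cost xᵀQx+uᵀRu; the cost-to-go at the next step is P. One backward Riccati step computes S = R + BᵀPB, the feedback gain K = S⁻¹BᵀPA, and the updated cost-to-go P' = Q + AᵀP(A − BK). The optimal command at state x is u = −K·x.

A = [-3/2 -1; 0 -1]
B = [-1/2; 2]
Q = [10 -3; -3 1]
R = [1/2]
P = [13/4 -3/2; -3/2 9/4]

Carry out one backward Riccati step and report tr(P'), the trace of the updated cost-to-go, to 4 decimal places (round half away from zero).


BᵀP = [-4.6250 5.2500]
S = R + BᵀPB = [1/2] + [12.8125] = [13.3125]
BᵀPA = [6.9375 -0.6250]
K = S⁻¹·BᵀPA = [0.5211 -0.0469]
A−BK = [-1.2394 -1.0235; -1.0423 -0.9061]
AᵀP(A−BK) = [3.6972 2.9507; 2.9507 2.4707]
P' = Q + AᵀP(A−BK) = [13.6972 -0.0493; -0.0493 3.4707]
tr(P') = 17.1678

17.1678


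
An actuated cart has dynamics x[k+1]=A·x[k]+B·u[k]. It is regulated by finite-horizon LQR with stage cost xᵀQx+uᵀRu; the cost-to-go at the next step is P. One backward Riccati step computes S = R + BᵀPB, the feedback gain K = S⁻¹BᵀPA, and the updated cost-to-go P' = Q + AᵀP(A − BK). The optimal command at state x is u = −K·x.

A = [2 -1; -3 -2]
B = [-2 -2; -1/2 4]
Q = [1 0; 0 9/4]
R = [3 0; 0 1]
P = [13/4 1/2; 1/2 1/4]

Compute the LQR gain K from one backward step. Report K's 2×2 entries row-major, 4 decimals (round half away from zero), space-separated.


-0.2259 0.5523 -0.6967 -0.0471

BᵀP = [-6.7500 -1.1250; -4.5000 0.0000]
S = R + BᵀPB = [3 0; 0 1] + [14.0625 9.0000; 9.0000 9.0000] = [17.0625 9.0000; 9.0000 10.0000]
BᵀPA = [-10.1250 9.0000; -9.0000 4.5000]
K = S⁻¹·BᵀPA = [-0.2259 0.5523; -0.6967 -0.0471]
A−BK = [0.1548 0.0105; -0.3264 -1.5356]
AᵀP(A−BK) = [0.6925 -0.3316; -0.3316 1.4911]
P' = Q + AᵀP(A−BK) = [1.6925 -0.3316; -0.3316 3.7411]
tr(P') = 5.4336


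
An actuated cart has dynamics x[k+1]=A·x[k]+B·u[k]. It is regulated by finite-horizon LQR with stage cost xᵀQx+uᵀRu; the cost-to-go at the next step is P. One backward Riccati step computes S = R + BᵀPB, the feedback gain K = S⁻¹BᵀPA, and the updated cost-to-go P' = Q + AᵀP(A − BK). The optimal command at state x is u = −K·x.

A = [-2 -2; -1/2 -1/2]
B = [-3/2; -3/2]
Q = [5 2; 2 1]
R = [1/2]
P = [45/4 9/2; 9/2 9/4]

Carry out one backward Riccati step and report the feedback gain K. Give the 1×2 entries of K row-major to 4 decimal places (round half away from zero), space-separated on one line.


BᵀP = [-23.6250 -10.1250]
S = R + BᵀPB = [1/2] + [50.6250] = [51.1250]
BᵀPA = [52.3125 52.3125]
K = S⁻¹·BᵀPA = [1.0232 1.0232]
A−BK = [-0.4652 -0.4652; 1.0348 1.0348]
AᵀP(A−BK) = [1.0349 1.0349; 1.0349 1.0349]
P' = Q + AᵀP(A−BK) = [6.0349 3.0349; 3.0349 2.0349]
tr(P') = 8.0698

1.0232 1.0232


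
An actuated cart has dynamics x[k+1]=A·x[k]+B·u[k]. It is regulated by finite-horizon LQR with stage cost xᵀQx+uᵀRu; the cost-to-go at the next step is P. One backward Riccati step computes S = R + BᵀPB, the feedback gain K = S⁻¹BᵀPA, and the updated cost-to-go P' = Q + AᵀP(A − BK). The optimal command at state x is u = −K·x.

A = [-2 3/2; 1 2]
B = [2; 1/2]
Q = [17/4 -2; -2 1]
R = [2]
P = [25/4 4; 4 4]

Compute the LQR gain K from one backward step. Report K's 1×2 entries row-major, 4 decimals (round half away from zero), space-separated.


-0.5278 1.1597

BᵀP = [14.5000 10.0000]
S = R + BᵀPB = [2] + [34.0000] = [36.0000]
BᵀPA = [-19.0000 41.7500]
K = S⁻¹·BᵀPA = [-0.5278 1.1597]
A−BK = [-0.9444 -0.8194; 1.2639 1.4201]
AᵀP(A−BK) = [2.9722 1.2847; 1.2847 5.6441]
P' = Q + AᵀP(A−BK) = [7.2222 -0.7153; -0.7153 6.6441]
tr(P') = 13.8663


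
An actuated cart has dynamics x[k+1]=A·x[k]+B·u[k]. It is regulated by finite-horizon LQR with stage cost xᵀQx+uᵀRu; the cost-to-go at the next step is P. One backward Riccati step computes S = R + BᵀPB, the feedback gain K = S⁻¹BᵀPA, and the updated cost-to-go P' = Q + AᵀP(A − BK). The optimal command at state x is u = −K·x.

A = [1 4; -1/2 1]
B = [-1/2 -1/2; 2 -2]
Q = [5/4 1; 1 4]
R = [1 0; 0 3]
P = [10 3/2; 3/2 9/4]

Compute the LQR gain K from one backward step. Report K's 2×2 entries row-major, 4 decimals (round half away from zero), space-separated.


BᵀP = [-2.0000 3.7500; -8.0000 -5.2500]
S = R + BᵀPB = [1 0; 0 3] + [8.5000 -6.5000; -6.5000 14.5000] = [9.5000 -6.5000; -6.5000 17.5000]
BᵀPA = [-3.8750 -4.2500; -5.3750 -37.2500]
K = S⁻¹·BᵀPA = [-0.8286 -2.5524; -0.6149 -3.0766]
A−BK = [0.2782 1.1855; -0.0726 -0.0484]
AᵀP(A−BK) = [2.5464 10.9476; 10.9476 48.7984]
P' = Q + AᵀP(A−BK) = [3.7964 11.9476; 11.9476 52.7984]
tr(P') = 56.5948

-0.8286 -2.5524 -0.6149 -3.0766


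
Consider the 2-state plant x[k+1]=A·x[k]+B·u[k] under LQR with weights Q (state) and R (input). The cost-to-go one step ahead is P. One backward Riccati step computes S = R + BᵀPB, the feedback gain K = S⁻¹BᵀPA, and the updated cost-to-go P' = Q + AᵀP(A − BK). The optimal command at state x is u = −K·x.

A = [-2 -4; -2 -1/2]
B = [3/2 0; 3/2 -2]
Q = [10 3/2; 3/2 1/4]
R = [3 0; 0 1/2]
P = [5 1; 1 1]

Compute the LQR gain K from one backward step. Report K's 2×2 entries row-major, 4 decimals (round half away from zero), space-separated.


-1.0256 -1.9615 0.4103 -0.6154

BᵀP = [9.0000 3.0000; -2.0000 -2.0000]
S = R + BᵀPB = [3 0; 0 1/2] + [18.0000 -6.0000; -6.0000 4.0000] = [21.0000 -6.0000; -6.0000 4.5000]
BᵀPA = [-24.0000 -37.5000; 8.0000 9.0000]
K = S⁻¹·BᵀPA = [-1.0256 -1.9615; 0.4103 -0.6154]
A−BK = [-0.4615 -1.0577; 0.3590 1.2115]
AᵀP(A−BK) = [4.1026 7.8462; 7.8462 16.2308]
P' = Q + AᵀP(A−BK) = [14.1026 9.3462; 9.3462 16.4808]
tr(P') = 30.5833


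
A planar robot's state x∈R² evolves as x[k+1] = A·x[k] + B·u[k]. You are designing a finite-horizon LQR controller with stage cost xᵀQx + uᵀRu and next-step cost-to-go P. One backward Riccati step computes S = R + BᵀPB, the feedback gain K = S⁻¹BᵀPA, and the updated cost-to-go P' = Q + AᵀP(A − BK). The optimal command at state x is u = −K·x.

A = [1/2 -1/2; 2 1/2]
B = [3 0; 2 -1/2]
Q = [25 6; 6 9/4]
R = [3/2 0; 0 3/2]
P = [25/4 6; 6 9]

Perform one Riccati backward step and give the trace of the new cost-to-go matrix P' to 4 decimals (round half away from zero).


BᵀP = [30.7500 36.0000; -3.0000 -4.5000]
S = R + BᵀPB = [3/2 0; 0 3/2] + [164.2500 -18.0000; -18.0000 2.2500] = [165.7500 -18.0000; -18.0000 3.7500]
BᵀPA = [87.3750 2.6250; -10.5000 -0.7500]
K = S⁻¹·BᵀPA = [0.4660 -0.0123; -0.5633 -0.2590]
A−BK = [-0.8979 -0.4631; 0.7864 0.3951]
AᵀP(A−BK) = [2.9331 1.2918; 1.2918 0.6505]
P' = Q + AᵀP(A−BK) = [27.9331 7.2918; 7.2918 2.9005]
tr(P') = 30.8336

30.8336


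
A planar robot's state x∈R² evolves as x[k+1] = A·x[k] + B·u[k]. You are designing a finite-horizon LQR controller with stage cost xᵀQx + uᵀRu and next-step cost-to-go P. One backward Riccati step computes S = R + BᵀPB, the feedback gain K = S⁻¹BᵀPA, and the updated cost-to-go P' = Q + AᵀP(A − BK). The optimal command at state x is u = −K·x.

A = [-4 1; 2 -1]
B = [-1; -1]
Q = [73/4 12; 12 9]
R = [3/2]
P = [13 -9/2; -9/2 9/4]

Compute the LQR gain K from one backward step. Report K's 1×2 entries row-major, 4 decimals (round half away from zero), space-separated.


BᵀP = [-8.5000 2.2500]
S = R + BᵀPB = [3/2] + [6.2500] = [7.7500]
BᵀPA = [38.5000 -10.7500]
K = S⁻¹·BᵀPA = [4.9677 -1.3871]
A−BK = [0.9677 -0.3871; 6.9677 -2.3871]
AᵀP(A−BK) = [97.7419 -30.0968; -30.0968 9.3387]
P' = Q + AᵀP(A−BK) = [115.9919 -18.0968; -18.0968 18.3387]
tr(P') = 134.3306

4.9677 -1.3871


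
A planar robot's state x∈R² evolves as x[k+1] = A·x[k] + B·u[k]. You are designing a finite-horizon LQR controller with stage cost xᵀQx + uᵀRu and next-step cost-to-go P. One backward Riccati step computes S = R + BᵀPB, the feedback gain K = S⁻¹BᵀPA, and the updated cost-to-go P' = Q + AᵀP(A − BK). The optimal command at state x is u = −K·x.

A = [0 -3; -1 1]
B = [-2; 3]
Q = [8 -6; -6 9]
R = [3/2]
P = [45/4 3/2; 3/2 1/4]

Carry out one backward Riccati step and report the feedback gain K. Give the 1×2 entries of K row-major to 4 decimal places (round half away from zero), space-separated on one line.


BᵀP = [-18.0000 -2.2500]
S = R + BᵀPB = [3/2] + [29.2500] = [30.7500]
BᵀPA = [2.2500 51.7500]
K = S⁻¹·BᵀPA = [0.0732 1.6829]
A−BK = [0.1463 0.3659; -1.2195 -4.0488]
AᵀP(A−BK) = [0.0854 0.4634; 0.4634 5.4085]
P' = Q + AᵀP(A−BK) = [8.0854 -5.5366; -5.5366 14.4085]
tr(P') = 22.4939

0.0732 1.6829


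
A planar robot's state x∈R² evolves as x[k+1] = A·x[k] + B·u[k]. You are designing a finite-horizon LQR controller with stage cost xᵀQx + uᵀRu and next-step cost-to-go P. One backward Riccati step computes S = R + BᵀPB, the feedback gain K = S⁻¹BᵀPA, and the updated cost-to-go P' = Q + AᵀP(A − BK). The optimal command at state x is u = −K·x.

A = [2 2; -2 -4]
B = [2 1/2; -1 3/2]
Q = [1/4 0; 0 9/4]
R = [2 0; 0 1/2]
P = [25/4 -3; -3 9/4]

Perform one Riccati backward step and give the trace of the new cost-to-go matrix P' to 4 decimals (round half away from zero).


BᵀP = [15.5000 -8.2500; -1.3750 1.8750]
S = R + BᵀPB = [2 0; 0 1/2] + [39.2500 -4.6250; -4.6250 2.1250] = [41.2500 -4.6250; -4.6250 2.6250]
BᵀPA = [47.5000 64.0000; -6.5000 -10.2500]
K = S⁻¹·BᵀPA = [1.0890 1.3879; -0.5575 -1.4594]
A−BK = [0.1007 -0.0460; -0.0748 -0.4229]
AᵀP(A−BK) = [2.6484 3.5893; 3.5893 5.2163]
P' = Q + AᵀP(A−BK) = [2.8984 3.5893; 3.5893 7.4663]
tr(P') = 10.3648

10.3648


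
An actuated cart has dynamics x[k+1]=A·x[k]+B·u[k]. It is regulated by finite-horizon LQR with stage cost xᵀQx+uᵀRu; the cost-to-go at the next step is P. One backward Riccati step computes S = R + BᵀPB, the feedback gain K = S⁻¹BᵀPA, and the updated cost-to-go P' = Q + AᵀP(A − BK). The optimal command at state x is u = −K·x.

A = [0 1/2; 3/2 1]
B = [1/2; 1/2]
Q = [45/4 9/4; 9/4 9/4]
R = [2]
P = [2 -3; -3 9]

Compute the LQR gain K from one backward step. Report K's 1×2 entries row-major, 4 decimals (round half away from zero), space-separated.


BᵀP = [-0.5000 3.0000]
S = R + BᵀPB = [2] + [1.2500] = [3.2500]
BᵀPA = [4.5000 2.7500]
K = S⁻¹·BᵀPA = [1.3846 0.8462]
A−BK = [-0.6923 0.0769; 0.8077 0.5769]
AᵀP(A−BK) = [14.0192 7.4423; 7.4423 4.1731]
P' = Q + AᵀP(A−BK) = [25.2692 9.6923; 9.6923 6.4231]
tr(P') = 31.6923

1.3846 0.8462


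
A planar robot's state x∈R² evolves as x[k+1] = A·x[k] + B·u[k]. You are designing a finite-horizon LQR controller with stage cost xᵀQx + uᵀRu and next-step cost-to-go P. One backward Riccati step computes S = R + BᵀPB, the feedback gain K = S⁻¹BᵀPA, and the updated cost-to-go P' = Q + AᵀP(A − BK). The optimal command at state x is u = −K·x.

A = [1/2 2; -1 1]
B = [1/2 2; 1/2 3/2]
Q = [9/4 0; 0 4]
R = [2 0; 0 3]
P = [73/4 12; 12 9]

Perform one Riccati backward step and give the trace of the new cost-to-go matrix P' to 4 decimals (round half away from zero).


9.4013

BᵀP = [15.1250 10.5000; 54.5000 37.5000]
S = R + BᵀPB = [2 0; 0 3] + [12.8125 46.0000; 46.0000 165.2500] = [14.8125 46.0000; 46.0000 168.2500]
BᵀPA = [-2.9375 40.7500; -10.2500 146.5000]
K = S⁻¹·BᵀPA = [-0.0604 0.3115; -0.0444 0.7856]
A−BK = [0.6190 0.2731; -0.9032 -0.3341]
AᵀP(A−BK) = [0.9299 0.2171; 0.2171 2.2214]
P' = Q + AᵀP(A−BK) = [3.1799 0.2171; 0.2171 6.2214]
tr(P') = 9.4013


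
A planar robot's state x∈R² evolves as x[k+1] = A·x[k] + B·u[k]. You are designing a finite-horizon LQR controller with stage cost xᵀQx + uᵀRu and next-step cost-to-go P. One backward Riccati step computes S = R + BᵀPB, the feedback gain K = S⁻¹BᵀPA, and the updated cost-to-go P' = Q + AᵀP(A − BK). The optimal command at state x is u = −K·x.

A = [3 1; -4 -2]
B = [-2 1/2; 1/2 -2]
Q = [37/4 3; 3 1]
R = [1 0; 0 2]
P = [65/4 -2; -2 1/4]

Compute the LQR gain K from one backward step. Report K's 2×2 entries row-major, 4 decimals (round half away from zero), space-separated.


BᵀP = [-33.5000 4.1250; 12.1250 -1.5000]
S = R + BᵀPB = [1 0; 0 2] + [69.0625 -25.0000; -25.0000 9.0625] = [70.0625 -25.0000; -25.0000 11.0625]
BᵀPA = [-117.0000 -41.7500; 42.3750 15.1250]
K = S⁻¹·BᵀPA = [-1.5656 -0.5580; 0.2925 0.1063]
A−BK = [-0.2774 -0.1691; -2.6322 -1.5085]
AᵀP(A−BK) = [2.6840 0.9635; 0.9635 0.3471]
P' = Q + AᵀP(A−BK) = [11.9340 3.9635; 3.9635 1.3471]
tr(P') = 13.2812

-1.5656 -0.5580 0.2925 0.1063


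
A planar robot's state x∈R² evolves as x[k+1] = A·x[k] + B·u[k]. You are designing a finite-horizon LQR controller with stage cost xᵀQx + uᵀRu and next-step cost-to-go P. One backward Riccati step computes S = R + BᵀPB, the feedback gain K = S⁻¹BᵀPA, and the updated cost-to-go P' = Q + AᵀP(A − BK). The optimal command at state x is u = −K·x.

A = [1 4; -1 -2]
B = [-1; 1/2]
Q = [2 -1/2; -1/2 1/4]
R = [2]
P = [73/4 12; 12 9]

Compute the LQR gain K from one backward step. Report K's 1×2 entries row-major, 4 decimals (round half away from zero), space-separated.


-0.4524 -3.2381

BᵀP = [-12.2500 -7.5000]
S = R + BᵀPB = [2] + [8.5000] = [10.5000]
BᵀPA = [-4.7500 -34.0000]
K = S⁻¹·BᵀPA = [-0.4524 -3.2381]
A−BK = [0.5476 0.7619; -0.7738 -0.3810]
AᵀP(A−BK) = [1.1012 3.6190; 3.6190 25.9048]
P' = Q + AᵀP(A−BK) = [3.1012 3.1190; 3.1190 26.1548]
tr(P') = 29.2560


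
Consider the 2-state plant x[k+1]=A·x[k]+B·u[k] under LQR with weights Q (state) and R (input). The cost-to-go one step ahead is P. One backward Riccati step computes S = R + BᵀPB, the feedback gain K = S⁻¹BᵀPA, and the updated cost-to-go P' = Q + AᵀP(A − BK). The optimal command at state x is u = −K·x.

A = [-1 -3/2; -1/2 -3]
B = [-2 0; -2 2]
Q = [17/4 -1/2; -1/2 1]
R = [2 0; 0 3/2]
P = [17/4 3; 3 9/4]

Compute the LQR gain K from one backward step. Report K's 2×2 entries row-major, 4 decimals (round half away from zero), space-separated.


0.3250 0.8250 -0.1357 -0.4929

BᵀP = [-14.5000 -10.5000; 6.0000 4.5000]
S = R + BᵀPB = [2 0; 0 3/2] + [50.0000 -21.0000; -21.0000 9.0000] = [52.0000 -21.0000; -21.0000 10.5000]
BᵀPA = [19.7500 53.2500; -8.2500 -22.5000]
K = S⁻¹·BᵀPA = [0.3250 0.8250; -0.1357 -0.4929]
A−BK = [-0.3500 0.1500; 0.4214 -0.3643]
AᵀP(A−BK) = [0.2741 0.6402; 0.6402 1.7920]
P' = Q + AᵀP(A−BK) = [4.5241 0.1402; 0.1402 2.7920]
tr(P') = 7.3161


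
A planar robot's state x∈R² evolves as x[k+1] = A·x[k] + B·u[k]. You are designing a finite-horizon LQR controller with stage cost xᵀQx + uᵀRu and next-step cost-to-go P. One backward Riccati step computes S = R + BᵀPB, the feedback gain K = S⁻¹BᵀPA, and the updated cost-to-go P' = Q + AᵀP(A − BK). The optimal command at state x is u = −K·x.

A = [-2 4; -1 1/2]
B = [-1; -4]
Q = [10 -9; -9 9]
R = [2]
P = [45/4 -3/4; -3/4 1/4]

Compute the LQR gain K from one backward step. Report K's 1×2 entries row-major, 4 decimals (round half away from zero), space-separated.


1.4889 -2.9444

BᵀP = [-8.2500 -0.2500]
S = R + BᵀPB = [2] + [9.2500] = [11.2500]
BᵀPA = [16.7500 -33.1250]
K = S⁻¹·BᵀPA = [1.4889 -2.9444]
A−BK = [-0.5111 1.0556; 4.9556 -11.2778]
AᵀP(A−BK) = [17.3111 -37.0556; -37.0556 79.5278]
P' = Q + AᵀP(A−BK) = [27.3111 -46.0556; -46.0556 88.5278]
tr(P') = 115.8389


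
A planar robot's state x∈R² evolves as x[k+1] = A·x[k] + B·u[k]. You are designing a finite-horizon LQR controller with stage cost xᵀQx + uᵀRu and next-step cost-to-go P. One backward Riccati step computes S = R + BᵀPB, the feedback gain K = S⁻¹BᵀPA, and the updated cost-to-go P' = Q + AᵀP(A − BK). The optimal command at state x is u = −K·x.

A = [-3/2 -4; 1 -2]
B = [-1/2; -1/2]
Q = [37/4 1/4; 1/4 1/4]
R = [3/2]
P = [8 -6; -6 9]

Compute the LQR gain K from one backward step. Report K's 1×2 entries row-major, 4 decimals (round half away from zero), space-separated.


0.0000 2.5455

BᵀP = [-1.0000 -1.5000]
S = R + BᵀPB = [3/2] + [1.2500] = [2.7500]
BᵀPA = [0.0000 7.0000]
K = S⁻¹·BᵀPA = [0.0000 2.5455]
A−BK = [-1.5000 -2.7273; 1.0000 -0.7273]
AᵀP(A−BK) = [45.0000 36.0000; 36.0000 50.1818]
P' = Q + AᵀP(A−BK) = [54.2500 36.2500; 36.2500 50.4318]
tr(P') = 104.6818


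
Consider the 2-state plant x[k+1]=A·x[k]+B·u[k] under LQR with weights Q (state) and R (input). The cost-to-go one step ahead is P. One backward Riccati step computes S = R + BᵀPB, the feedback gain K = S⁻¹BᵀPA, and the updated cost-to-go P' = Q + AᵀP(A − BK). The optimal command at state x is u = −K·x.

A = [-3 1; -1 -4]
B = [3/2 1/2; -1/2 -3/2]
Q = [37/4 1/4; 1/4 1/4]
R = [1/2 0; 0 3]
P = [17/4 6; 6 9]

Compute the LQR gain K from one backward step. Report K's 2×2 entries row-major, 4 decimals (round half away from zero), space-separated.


BᵀP = [3.3750 4.5000; -6.8750 -10.5000]
S = R + BᵀPB = [1/2 0; 0 3] + [2.8125 -5.0625; -5.0625 12.3125] = [3.3125 -5.0625; -5.0625 15.3125]
BᵀPA = [-14.6250 -14.6250; 31.1250 35.1250]
K = S⁻¹·BᵀPA = [-2.6451 -1.8381; 1.1582 1.6862]
A−BK = [0.3885 2.9141; -0.5853 -2.3898]
AᵀP(A−BK) = [8.5181 9.8854; 9.8854 14.1407]
P' = Q + AᵀP(A−BK) = [17.7681 10.1354; 10.1354 14.3907]
tr(P') = 32.1588

-2.6451 -1.8381 1.1582 1.6862


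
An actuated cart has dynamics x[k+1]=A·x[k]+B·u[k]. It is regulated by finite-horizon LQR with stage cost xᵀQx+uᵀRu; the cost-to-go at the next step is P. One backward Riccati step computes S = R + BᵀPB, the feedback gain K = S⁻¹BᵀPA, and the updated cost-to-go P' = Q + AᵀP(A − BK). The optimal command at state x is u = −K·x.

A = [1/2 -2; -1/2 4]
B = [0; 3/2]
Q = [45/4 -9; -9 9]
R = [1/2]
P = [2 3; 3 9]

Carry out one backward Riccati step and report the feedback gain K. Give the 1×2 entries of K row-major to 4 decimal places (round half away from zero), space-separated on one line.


-0.2169 2.1687

BᵀP = [4.5000 13.5000]
S = R + BᵀPB = [1/2] + [20.2500] = [20.7500]
BᵀPA = [-4.5000 45.0000]
K = S⁻¹·BᵀPA = [-0.2169 2.1687]
A−BK = [0.5000 -2.0000; -0.1747 0.7470]
AᵀP(A−BK) = [0.2741 -1.2410; -1.2410 6.4096]
P' = Q + AᵀP(A−BK) = [11.5241 -10.2410; -10.2410 15.4096]
tr(P') = 26.9337


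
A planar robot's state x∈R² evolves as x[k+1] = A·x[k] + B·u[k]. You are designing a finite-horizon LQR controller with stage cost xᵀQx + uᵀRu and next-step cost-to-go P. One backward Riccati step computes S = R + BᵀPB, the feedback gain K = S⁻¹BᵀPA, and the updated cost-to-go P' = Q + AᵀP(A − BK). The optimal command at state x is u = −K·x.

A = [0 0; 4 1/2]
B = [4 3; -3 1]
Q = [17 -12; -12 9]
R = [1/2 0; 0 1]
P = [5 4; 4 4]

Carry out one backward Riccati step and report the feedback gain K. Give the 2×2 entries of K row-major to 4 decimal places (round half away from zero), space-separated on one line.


BᵀP = [8.0000 4.0000; 19.0000 16.0000]
S = R + BᵀPB = [1/2 0; 0 1] + [20.0000 28.0000; 28.0000 73.0000] = [20.5000 28.0000; 28.0000 74.0000]
BᵀPA = [16.0000 2.0000; 64.0000 8.0000]
K = S⁻¹·BᵀPA = [-0.8295 -0.1037; 1.1787 0.1473]
A−BK = [-0.2183 -0.0273; 0.3329 0.0416]
AᵀP(A−BK) = [1.8336 0.2292; 0.2292 0.0286]
P' = Q + AᵀP(A−BK) = [18.8336 -11.7708; -11.7708 9.0286]
tr(P') = 27.8622

-0.8295 -0.1037 1.1787 0.1473


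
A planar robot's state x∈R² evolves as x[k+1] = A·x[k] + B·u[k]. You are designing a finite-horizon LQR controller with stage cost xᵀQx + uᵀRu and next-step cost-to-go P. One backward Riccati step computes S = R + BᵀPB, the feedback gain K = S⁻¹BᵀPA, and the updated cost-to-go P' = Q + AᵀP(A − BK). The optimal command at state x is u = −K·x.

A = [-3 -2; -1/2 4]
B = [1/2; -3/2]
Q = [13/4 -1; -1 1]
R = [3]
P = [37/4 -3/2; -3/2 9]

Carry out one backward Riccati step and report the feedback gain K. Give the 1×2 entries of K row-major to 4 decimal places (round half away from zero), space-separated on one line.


BᵀP = [6.8750 -14.2500]
S = R + BᵀPB = [3] + [24.8125] = [27.8125]
BᵀPA = [-13.5000 -70.7500]
K = S⁻¹·BᵀPA = [-0.4854 -2.5438]
A−BK = [-2.7573 -0.7281; -1.2281 0.1843]
AᵀP(A−BK) = [74.4472 19.6584; 19.6584 25.0247]
P' = Q + AᵀP(A−BK) = [77.6972 18.6584; 18.6584 26.0247]
tr(P') = 103.7219

-0.4854 -2.5438


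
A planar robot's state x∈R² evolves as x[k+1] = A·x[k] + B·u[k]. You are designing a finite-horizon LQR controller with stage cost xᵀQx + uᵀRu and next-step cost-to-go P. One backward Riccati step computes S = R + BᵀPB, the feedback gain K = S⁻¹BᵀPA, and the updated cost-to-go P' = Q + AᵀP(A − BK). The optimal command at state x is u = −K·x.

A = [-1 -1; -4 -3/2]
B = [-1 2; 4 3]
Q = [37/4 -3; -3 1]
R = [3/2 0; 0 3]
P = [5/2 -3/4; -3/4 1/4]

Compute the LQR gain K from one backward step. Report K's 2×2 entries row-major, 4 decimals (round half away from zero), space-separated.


BᵀP = [-5.5000 1.7500; 2.7500 -0.7500]
S = R + BᵀPB = [3/2 0; 0 3] + [12.5000 -5.7500; -5.7500 3.2500] = [14.0000 -5.7500; -5.7500 6.2500]
BᵀPA = [-1.5000 2.8750; 0.2500 -1.6250]
K = S⁻¹·BᵀPA = [-0.1458 0.1584; -0.0941 -0.1142]
A−BK = [-0.9575 -0.6131; -3.1343 -1.7910]
AᵀP(A−BK) = [0.3048 0.1412; 0.1412 0.1714]
P' = Q + AᵀP(A−BK) = [9.5548 -2.8588; -2.8588 1.1714]
tr(P') = 10.7262

-0.1458 0.1584 -0.0941 -0.1142


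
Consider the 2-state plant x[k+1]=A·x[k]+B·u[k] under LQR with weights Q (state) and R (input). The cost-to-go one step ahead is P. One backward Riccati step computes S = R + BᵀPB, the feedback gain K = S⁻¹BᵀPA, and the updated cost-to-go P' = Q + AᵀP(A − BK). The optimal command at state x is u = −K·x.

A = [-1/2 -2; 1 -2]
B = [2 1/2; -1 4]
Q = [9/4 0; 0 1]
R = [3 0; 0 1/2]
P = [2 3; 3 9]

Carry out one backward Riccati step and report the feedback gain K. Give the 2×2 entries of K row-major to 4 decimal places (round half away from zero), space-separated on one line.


BᵀP = [1.0000 -3.0000; 13.0000 37.5000]
S = R + BᵀPB = [3 0; 0 1/2] + [5.0000 -11.5000; -11.5000 156.5000] = [8.0000 -11.5000; -11.5000 157.0000]
BᵀPA = [-3.5000 4.0000; 31.0000 -101.0000]
K = S⁻¹·BᵀPA = [-0.1717 -0.4747; 0.1849 -0.6781]
A−BK = [-0.2489 -0.7115; 0.0888 0.2376]
AᵀP(A−BK) = [0.1679 0.3591; 0.3591 1.4122]
P' = Q + AᵀP(A−BK) = [2.4179 0.3591; 0.3591 2.4122]
tr(P') = 4.8301

-0.1717 -0.4747 0.1849 -0.6781


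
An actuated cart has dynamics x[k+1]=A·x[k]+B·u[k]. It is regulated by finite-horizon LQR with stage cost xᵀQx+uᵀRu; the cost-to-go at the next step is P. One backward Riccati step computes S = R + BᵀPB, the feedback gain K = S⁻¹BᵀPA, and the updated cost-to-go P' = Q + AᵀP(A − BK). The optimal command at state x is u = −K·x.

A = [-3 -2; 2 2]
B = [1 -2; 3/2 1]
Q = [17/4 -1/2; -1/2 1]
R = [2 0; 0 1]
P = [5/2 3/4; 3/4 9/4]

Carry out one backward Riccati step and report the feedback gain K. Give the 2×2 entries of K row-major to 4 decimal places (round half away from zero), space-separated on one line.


0.1583 0.3728 1.4385 1.0893

BᵀP = [3.6250 4.1250; -4.2500 0.7500]
S = R + BᵀPB = [2 0; 0 1] + [9.8125 -3.1250; -3.1250 9.2500] = [11.8125 -3.1250; -3.1250 10.2500]
BᵀPA = [-2.6250 1.0000; 14.2500 10.0000]
K = S⁻¹·BᵀPA = [0.1583 0.3728; 1.4385 1.0893]
A−BK = [-0.2813 -0.1943; 0.3240 0.3515]
AᵀP(A−BK) = [2.4168 1.9565; 1.9565 1.7344]
P' = Q + AᵀP(A−BK) = [6.6668 1.4565; 1.4565 2.7344]
tr(P') = 9.4012


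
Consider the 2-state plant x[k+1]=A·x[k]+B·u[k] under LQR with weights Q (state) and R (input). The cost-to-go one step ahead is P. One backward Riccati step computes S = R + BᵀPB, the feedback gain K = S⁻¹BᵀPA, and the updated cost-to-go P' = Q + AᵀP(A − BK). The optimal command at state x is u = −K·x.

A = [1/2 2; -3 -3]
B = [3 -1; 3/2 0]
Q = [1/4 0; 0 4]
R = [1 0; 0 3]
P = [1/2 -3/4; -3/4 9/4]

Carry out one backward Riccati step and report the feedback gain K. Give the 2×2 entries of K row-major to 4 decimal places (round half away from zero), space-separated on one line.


-0.9160 -0.7882 -0.8124 -1.0130

BᵀP = [0.3750 1.1250; -0.5000 0.7500]
S = R + BᵀPB = [1 0; 0 3] + [2.8125 -0.3750; -0.3750 0.5000] = [3.8125 -0.3750; -0.3750 3.5000]
BᵀPA = [-3.1875 -2.6250; -2.5000 -3.2500]
K = S⁻¹·BᵀPA = [-0.9160 -0.7882; -0.8124 -1.0130]
A−BK = [2.4355 3.3515; -1.6260 -1.8178]
AᵀP(A−BK) = [17.6743 21.3302; 21.3302 25.8888]
P' = Q + AᵀP(A−BK) = [17.9243 21.3302; 21.3302 29.8888]
tr(P') = 47.8130


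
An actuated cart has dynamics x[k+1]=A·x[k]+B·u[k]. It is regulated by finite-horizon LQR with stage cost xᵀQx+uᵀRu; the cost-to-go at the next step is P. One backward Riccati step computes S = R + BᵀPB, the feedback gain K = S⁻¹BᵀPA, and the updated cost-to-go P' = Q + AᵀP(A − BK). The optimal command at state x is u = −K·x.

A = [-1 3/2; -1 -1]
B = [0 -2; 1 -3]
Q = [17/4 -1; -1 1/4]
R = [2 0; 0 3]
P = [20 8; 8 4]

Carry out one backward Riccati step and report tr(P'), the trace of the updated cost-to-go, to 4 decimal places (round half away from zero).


8.3142

BᵀP = [8.0000 4.0000; -64.0000 -28.0000]
S = R + BᵀPB = [2 0; 0 3] + [4.0000 -28.0000; -28.0000 212.0000] = [6.0000 -28.0000; -28.0000 215.0000]
BᵀPA = [-12.0000 8.0000; 92.0000 -68.0000]
K = S⁻¹·BᵀPA = [-0.0079 -0.3636; 0.4269 -0.3636]
A−BK = [-0.1462 0.7727; 0.2885 -1.7273]
AᵀP(A−BK) = [0.6324 -0.9091; -0.9091 3.1818]
P' = Q + AᵀP(A−BK) = [4.8824 -1.9091; -1.9091 3.4318]
tr(P') = 8.3142


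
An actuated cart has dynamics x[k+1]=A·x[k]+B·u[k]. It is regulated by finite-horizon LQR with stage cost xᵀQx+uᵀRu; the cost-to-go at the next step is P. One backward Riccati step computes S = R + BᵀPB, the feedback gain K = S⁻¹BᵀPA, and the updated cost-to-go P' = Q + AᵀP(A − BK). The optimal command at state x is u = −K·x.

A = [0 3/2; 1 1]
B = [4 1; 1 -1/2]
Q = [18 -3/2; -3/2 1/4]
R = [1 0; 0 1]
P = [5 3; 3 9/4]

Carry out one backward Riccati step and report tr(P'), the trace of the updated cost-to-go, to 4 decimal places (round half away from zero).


BᵀP = [23.0000 14.2500; 3.5000 1.8750]
S = R + BᵀPB = [1 0; 0 1] + [106.2500 15.8750; 15.8750 2.5625] = [107.2500 15.8750; 15.8750 3.5625]
BᵀPA = [14.2500 48.7500; 1.8750 7.1250]
K = S⁻¹·BᵀPA = [0.1615 0.4656; -0.1932 -0.0750]
A−BK = [-0.4527 -0.2876; 0.7420 0.4969]
AᵀP(A−BK) = [0.3114 0.2552; 0.2552 0.3341]
P' = Q + AᵀP(A−BK) = [18.3114 -1.2448; -1.2448 0.5841]
tr(P') = 18.8955

18.8955


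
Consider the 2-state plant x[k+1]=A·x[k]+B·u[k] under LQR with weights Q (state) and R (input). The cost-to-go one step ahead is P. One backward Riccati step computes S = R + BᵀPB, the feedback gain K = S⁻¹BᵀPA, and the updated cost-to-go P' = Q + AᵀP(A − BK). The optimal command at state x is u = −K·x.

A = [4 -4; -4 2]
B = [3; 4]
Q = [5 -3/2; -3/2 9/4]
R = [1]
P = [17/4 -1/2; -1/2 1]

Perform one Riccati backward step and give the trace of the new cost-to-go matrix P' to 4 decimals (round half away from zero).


BᵀP = [10.7500 2.5000]
S = R + BᵀPB = [1] + [42.2500] = [43.2500]
BᵀPA = [33.0000 -38.0000]
K = S⁻¹·BᵀPA = [0.7630 -0.8786]
A−BK = [1.7110 -1.3642; -7.0520 5.5145]
AᵀP(A−BK) = [74.8208 -59.0058; -59.0058 46.6127]
P' = Q + AᵀP(A−BK) = [79.8208 -60.5058; -60.5058 48.8627]
tr(P') = 128.6835

128.6835


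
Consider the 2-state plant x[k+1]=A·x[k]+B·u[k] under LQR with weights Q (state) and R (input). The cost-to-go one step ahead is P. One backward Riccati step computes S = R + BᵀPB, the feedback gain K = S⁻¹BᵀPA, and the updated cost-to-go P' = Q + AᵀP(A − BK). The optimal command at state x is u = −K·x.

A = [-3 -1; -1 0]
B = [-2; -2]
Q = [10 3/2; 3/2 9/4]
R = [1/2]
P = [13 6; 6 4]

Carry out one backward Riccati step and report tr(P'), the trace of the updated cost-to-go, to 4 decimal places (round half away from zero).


BᵀP = [-38.0000 -20.0000]
S = R + BᵀPB = [1/2] + [116.0000] = [116.5000]
BᵀPA = [134.0000 38.0000]
K = S⁻¹·BᵀPA = [1.1502 0.3262]
A−BK = [-0.6996 -0.3476; 1.3004 0.6524]
AᵀP(A−BK) = [2.8712 1.2918; 1.2918 0.6052]
P' = Q + AᵀP(A−BK) = [12.8712 2.7918; 2.7918 2.8552]
tr(P') = 15.7264

15.7264


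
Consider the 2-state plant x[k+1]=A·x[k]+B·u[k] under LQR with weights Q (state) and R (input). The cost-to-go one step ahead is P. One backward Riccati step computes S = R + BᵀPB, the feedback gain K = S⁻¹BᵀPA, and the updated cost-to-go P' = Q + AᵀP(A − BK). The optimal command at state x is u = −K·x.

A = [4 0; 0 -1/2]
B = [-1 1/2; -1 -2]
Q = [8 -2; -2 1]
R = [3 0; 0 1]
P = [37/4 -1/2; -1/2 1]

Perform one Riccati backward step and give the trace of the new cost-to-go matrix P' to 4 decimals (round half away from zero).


34.6607

BᵀP = [-8.7500 -0.5000; 5.6250 -2.2500]
S = R + BᵀPB = [3 0; 0 1] + [9.2500 -3.3750; -3.3750 7.3125] = [12.2500 -3.3750; -3.3750 8.3125]
BᵀPA = [-35.0000 0.2500; 22.5000 1.1250]
K = S⁻¹·BᵀPA = [-2.3773 0.0650; 1.7415 0.1617]
A−BK = [0.7519 -0.0159; 1.1057 -0.1116]
AᵀP(A−BK) = [25.6088 -0.3649; -0.3649 0.0518]
P' = Q + AᵀP(A−BK) = [33.6088 -2.3649; -2.3649 1.0518]
tr(P') = 34.6607


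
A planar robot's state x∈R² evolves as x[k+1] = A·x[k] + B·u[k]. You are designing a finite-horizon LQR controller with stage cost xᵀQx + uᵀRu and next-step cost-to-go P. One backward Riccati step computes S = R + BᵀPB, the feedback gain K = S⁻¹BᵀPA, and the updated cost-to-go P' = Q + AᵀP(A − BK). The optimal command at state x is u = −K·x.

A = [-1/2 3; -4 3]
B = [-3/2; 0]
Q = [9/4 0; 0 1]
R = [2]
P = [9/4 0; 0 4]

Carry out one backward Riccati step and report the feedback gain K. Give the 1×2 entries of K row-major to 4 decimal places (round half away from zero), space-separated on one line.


0.2389 -1.4336

BᵀP = [-3.3750 0.0000]
S = R + BᵀPB = [2] + [5.0625] = [7.0625]
BᵀPA = [1.6875 -10.1250]
K = S⁻¹·BᵀPA = [0.2389 -1.4336]
A−BK = [-0.1416 0.8496; -4.0000 3.0000]
AᵀP(A−BK) = [64.1593 -48.9558; -48.9558 41.7345]
P' = Q + AᵀP(A−BK) = [66.4093 -48.9558; -48.9558 42.7345]
tr(P') = 109.1438


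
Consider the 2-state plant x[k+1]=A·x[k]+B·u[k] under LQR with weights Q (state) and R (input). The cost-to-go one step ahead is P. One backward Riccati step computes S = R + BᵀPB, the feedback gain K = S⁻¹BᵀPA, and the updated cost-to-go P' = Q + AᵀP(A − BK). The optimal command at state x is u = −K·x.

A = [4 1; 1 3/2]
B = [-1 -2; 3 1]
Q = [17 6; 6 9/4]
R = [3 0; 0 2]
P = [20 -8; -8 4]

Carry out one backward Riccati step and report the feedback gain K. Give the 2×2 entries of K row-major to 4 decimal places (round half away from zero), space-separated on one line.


BᵀP = [-44.0000 20.0000; -48.0000 20.0000]
S = R + BᵀPB = [3 0; 0 2] + [104.0000 108.0000; 108.0000 116.0000] = [107.0000 108.0000; 108.0000 118.0000]
BᵀPA = [-156.0000 -14.0000; -172.0000 -18.0000]
K = S⁻¹·BᵀPA = [0.1746 0.3035; -1.6175 -0.4304]
A−BK = [0.9397 0.4428; 2.0936 1.0198]
AᵀP(A−BK) = [9.0395 3.3306; 3.3306 1.5031]
P' = Q + AᵀP(A−BK) = [26.0395 9.3306; 9.3306 3.7531]
tr(P') = 29.7926

0.1746 0.3035 -1.6175 -0.4304


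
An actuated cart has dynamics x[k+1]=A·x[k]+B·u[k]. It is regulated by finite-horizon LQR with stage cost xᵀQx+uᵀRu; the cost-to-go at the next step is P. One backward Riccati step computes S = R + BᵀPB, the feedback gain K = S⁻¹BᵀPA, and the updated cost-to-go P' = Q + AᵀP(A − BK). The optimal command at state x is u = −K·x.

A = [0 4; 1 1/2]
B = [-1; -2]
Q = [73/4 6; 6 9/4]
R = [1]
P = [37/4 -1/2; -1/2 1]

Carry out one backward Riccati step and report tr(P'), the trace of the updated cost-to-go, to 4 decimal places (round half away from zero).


74.5816

BᵀP = [-8.2500 -1.5000]
S = R + BᵀPB = [1] + [11.2500] = [12.2500]
BᵀPA = [-1.5000 -33.7500]
K = S⁻¹·BᵀPA = [-0.1224 -2.7551]
A−BK = [-0.1224 1.2449; 0.7551 -5.0102]
AᵀP(A−BK) = [0.8163 -5.6327; -5.6327 53.2653]
P' = Q + AᵀP(A−BK) = [19.0663 0.3673; 0.3673 55.5153]
tr(P') = 74.5816


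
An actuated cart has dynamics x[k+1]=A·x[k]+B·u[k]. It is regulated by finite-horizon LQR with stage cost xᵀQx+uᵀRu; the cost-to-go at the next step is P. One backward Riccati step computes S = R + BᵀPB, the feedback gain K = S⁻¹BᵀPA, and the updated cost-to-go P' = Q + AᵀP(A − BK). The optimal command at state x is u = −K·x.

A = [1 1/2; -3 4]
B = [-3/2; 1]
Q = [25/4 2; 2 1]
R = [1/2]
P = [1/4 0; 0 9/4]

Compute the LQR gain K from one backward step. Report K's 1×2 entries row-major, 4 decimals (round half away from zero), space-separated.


-2.1509 2.6604

BᵀP = [-0.3750 2.2500]
S = R + BᵀPB = [1/2] + [2.8125] = [3.3125]
BᵀPA = [-7.1250 8.8125]
K = S⁻¹·BᵀPA = [-2.1509 2.6604]
A−BK = [-2.2264 4.4906; -0.8491 1.3396]
AᵀP(A−BK) = [5.1745 -7.9198; -7.9198 12.6179]
P' = Q + AᵀP(A−BK) = [11.4245 -5.9198; -5.9198 13.6179]
tr(P') = 25.0425


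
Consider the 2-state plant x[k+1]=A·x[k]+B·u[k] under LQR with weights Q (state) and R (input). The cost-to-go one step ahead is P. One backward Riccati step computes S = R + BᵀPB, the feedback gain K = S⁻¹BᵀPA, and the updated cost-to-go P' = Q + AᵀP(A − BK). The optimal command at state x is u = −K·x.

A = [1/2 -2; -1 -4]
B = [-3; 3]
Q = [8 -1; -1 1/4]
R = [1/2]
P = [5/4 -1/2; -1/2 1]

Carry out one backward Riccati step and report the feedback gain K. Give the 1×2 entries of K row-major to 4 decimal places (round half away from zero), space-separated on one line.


BᵀP = [-5.2500 4.5000]
S = R + BᵀPB = [1/2] + [29.2500] = [29.7500]
BᵀPA = [-7.1250 -7.5000]
K = S⁻¹·BᵀPA = [-0.2395 -0.2521]
A−BK = [-0.2185 -2.7563; -0.2815 -3.2437]
AᵀP(A−BK) = [0.1061 0.9538; 0.9538 11.1092]
P' = Q + AᵀP(A−BK) = [8.1061 -0.0462; -0.0462 11.3592]
tr(P') = 19.4653

-0.2395 -0.2521


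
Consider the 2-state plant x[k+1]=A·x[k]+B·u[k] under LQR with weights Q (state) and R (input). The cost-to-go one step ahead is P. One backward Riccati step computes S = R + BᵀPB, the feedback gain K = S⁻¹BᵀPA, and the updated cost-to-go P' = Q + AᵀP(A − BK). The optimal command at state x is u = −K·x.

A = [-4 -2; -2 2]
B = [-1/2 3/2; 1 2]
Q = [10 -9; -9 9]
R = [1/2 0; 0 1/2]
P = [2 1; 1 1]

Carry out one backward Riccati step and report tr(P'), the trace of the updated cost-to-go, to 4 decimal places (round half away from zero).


23.5714

BᵀP = [0.0000 0.5000; 5.0000 3.5000]
S = R + BᵀPB = [1/2 0; 0 1/2] + [0.5000 1.0000; 1.0000 14.5000] = [1.0000 1.0000; 1.0000 15.0000]
BᵀPA = [-1.0000 1.0000; -27.0000 -3.0000]
K = S⁻¹·BᵀPA = [0.8571 1.2857; -1.8571 -0.2857]
A−BK = [-0.7857 -0.9286; 0.8571 1.2857]
AᵀP(A−BK) = [2.7143 1.5714; 1.5714 1.8571]
P' = Q + AᵀP(A−BK) = [12.7143 -7.4286; -7.4286 10.8571]
tr(P') = 23.5714
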